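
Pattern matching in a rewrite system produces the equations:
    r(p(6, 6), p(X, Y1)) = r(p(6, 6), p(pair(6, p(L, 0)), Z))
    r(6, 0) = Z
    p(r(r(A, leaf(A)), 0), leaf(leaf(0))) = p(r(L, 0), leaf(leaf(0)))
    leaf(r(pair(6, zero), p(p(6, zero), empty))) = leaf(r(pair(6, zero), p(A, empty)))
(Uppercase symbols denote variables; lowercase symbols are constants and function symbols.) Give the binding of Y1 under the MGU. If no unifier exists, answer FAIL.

r(6, 0)

Decompose r/2: p(6, 6) = p(6, 6),  p(X, Y1) = p(pair(6, p(L, 0)), Z).
Delete trivial equation p(6, 6) = p(6, 6).
Decompose p/2: X = pair(6, p(L, 0)),  Y1 = Z.
Bind X := pair(6, p(L, 0)); no other remaining equation mentions X.
Bind Y1 := Z; no other remaining equation mentions Y1.
Bind Z := r(6, 0); no other remaining equation mentions Z. Substituting into the earlier binding gives Y1 := r(6, 0).
Decompose p/2: r(r(A, leaf(A)), 0) = r(L, 0),  leaf(leaf(0)) = leaf(leaf(0)).
Decompose r/2: r(A, leaf(A)) = L,  0 = 0.
Bind L := r(A, leaf(A)); no other remaining equation mentions L. Substituting into the earlier binding gives X := pair(6, p(r(A, leaf(A)), 0)).
Delete trivial equation 0 = 0.
Delete trivial equation leaf(leaf(0)) = leaf(leaf(0)).
Decompose leaf/1: r(pair(6, zero), p(p(6, zero), empty)) = r(pair(6, zero), p(A, empty)).
Decompose r/2: pair(6, zero) = pair(6, zero),  p(p(6, zero), empty) = p(A, empty).
Delete trivial equation pair(6, zero) = pair(6, zero).
Decompose p/2: p(6, zero) = A,  empty = empty.
Bind A := p(6, zero); no other remaining equation mentions A. Substituting into the earlier bindings gives X := pair(6, p(r(p(6, zero), leaf(p(6, zero))), 0)), L := r(p(6, zero), leaf(p(6, zero))).
Delete trivial equation empty = empty.
MGU = { X := pair(6, p(r(p(6, zero), leaf(p(6, zero))), 0)), Y1 := r(6, 0), Z := r(6, 0), L := r(p(6, zero), leaf(p(6, zero))), A := p(6, zero) }, so Y1 := r(6, 0).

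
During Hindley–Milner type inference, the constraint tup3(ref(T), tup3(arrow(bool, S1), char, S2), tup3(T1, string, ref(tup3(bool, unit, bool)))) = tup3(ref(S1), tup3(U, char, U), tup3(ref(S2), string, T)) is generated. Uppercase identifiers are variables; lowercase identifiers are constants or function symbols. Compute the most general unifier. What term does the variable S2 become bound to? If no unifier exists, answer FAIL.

arrow(bool, ref(tup3(bool, unit, bool)))

Decompose tup3/3: ref(T) = ref(S1),  tup3(arrow(bool, S1), char, S2) = tup3(U, char, U),  tup3(T1, string, ref(tup3(bool, unit, bool))) = tup3(ref(S2), string, T).
Decompose ref/1: T = S1.
Bind T := S1; substituting into the one remaining equation that mentions T gives: tup3(T1, string, ref(tup3(bool, unit, bool))) = tup3(ref(S2), string, S1).
Decompose tup3/3: arrow(bool, S1) = U,  char = char,  S2 = U.
Bind U := arrow(bool, S1); substituting into the one remaining equation that mentions U gives: S2 = arrow(bool, S1).
Delete trivial equation char = char.
Bind S2 := arrow(bool, S1); substituting into the remaining equation gives: tup3(T1, string, ref(tup3(bool, unit, bool))) = tup3(ref(arrow(bool, S1)), string, S1).
Decompose tup3/3: T1 = ref(arrow(bool, S1)),  string = string,  ref(tup3(bool, unit, bool)) = S1.
Bind T1 := ref(arrow(bool, S1)); no other remaining equation mentions T1.
Delete trivial equation string = string.
Bind S1 := ref(tup3(bool, unit, bool)). Substituting into the earlier bindings gives T := ref(tup3(bool, unit, bool)), U := arrow(bool, ref(tup3(bool, unit, bool))), S2 := arrow(bool, ref(tup3(bool, unit, bool))), T1 := ref(arrow(bool, ref(tup3(bool, unit, bool)))).
MGU = { T ↦ ref(tup3(bool, unit, bool)), U ↦ arrow(bool, ref(tup3(bool, unit, bool))), S2 ↦ arrow(bool, ref(tup3(bool, unit, bool))), T1 ↦ ref(arrow(bool, ref(tup3(bool, unit, bool)))), S1 ↦ ref(tup3(bool, unit, bool)) }, so S2 ↦ arrow(bool, ref(tup3(bool, unit, bool))).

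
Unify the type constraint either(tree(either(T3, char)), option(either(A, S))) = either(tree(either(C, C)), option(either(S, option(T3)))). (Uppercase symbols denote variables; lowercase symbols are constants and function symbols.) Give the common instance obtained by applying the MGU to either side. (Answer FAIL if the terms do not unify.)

either(tree(either(char, char)), option(either(option(char), option(char))))

Decompose either/2: tree(either(T3, char)) = tree(either(C, C)),  option(either(A, S)) = option(either(S, option(T3))).
Decompose tree/1: either(T3, char) = either(C, C).
Decompose either/2: T3 = C,  char = C.
Bind T3 := C; substituting into the one remaining equation that mentions T3 gives: option(either(A, S)) = option(either(S, option(C))).
Bind C := char; substituting into the remaining equation gives: option(either(A, S)) = option(either(S, option(char))). Substituting into the earlier binding gives T3 := char.
Decompose option/1: either(A, S) = either(S, option(char)).
Decompose either/2: A = S,  S = option(char).
Bind A := S; no other remaining equation mentions A.
Bind S := option(char). Substituting into the earlier binding gives A := option(char).
Applying the MGU to either side gives either(tree(either(char, char)), option(either(option(char), option(char)))).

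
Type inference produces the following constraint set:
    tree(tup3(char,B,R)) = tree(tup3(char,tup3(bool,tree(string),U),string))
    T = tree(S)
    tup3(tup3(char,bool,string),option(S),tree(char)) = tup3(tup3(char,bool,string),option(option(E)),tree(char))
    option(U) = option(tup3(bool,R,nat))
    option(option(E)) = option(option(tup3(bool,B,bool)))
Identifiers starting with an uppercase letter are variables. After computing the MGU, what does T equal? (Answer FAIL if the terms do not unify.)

tree(option(tup3(bool,tup3(bool,tree(string),tup3(bool,string,nat)),bool)))

Decompose tree/1: tup3(char,B,R) = tup3(char,tup3(bool,tree(string),U),string).
Decompose tup3/3: char = char,  B = tup3(bool,tree(string),U),  R = string.
Delete trivial equation char = char.
Bind B := tup3(bool,tree(string),U); substituting into the one remaining equation that mentions B gives: option(option(E)) = option(option(tup3(bool,tup3(bool,tree(string),U),bool))).
Bind R := string; substituting into the one remaining equation that mentions R gives: option(U) = option(tup3(bool,string,nat)).
Bind T := tree(S); no other remaining equation mentions T.
Decompose tup3/3: tup3(char,bool,string) = tup3(char,bool,string),  option(S) = option(option(E)),  tree(char) = tree(char).
Delete trivial equation tup3(char,bool,string) = tup3(char,bool,string).
Decompose option/1: S = option(E).
Bind S := option(E); no other remaining equation mentions S. Substituting into the earlier binding gives T := tree(option(E)).
Delete trivial equation tree(char) = tree(char).
Decompose option/1: U = tup3(bool,string,nat).
Bind U := tup3(bool,string,nat); substituting into the remaining equation gives: option(option(E)) = option(option(tup3(bool,tup3(bool,tree(string),tup3(bool,string,nat)),bool))). Substituting into the earlier binding gives B := tup3(bool,tree(string),tup3(bool,string,nat)).
Decompose option/1: option(E) = option(tup3(bool,tup3(bool,tree(string),tup3(bool,string,nat)),bool)).
Decompose option/1: E = tup3(bool,tup3(bool,tree(string),tup3(bool,string,nat)),bool).
Bind E := tup3(bool,tup3(bool,tree(string),tup3(bool,string,nat)),bool). Substituting into the earlier bindings gives T := tree(option(tup3(bool,tup3(bool,tree(string),tup3(bool,string,nat)),bool))), S := option(tup3(bool,tup3(bool,tree(string),tup3(bool,string,nat)),bool)).
MGU = { B := tup3(bool,tree(string),tup3(bool,string,nat)), R := string, T := tree(option(tup3(bool,tup3(bool,tree(string),tup3(bool,string,nat)),bool))), S := option(tup3(bool,tup3(bool,tree(string),tup3(bool,string,nat)),bool)), U := tup3(bool,string,nat), E := tup3(bool,tup3(bool,tree(string),tup3(bool,string,nat)),bool) }, so T := tree(option(tup3(bool,tup3(bool,tree(string),tup3(bool,string,nat)),bool))).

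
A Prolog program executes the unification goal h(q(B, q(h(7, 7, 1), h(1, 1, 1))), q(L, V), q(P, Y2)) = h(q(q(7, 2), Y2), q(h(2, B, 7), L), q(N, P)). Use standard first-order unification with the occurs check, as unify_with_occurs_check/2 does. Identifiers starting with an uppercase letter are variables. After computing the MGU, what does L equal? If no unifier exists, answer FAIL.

Decompose h/3: q(B, q(h(7, 7, 1), h(1, 1, 1))) = q(q(7, 2), Y2),  q(L, V) = q(h(2, B, 7), L),  q(P, Y2) = q(N, P).
Decompose q/2: B = q(7, 2),  q(h(7, 7, 1), h(1, 1, 1)) = Y2.
Bind B := q(7, 2); substituting into the one remaining equation that mentions B gives: q(L, V) = q(h(2, q(7, 2), 7), L).
Bind Y2 := q(h(7, 7, 1), h(1, 1, 1)); substituting into the one remaining equation that mentions Y2 gives: q(P, q(h(7, 7, 1), h(1, 1, 1))) = q(N, P).
Decompose q/2: L = h(2, q(7, 2), 7),  V = L.
Bind L := h(2, q(7, 2), 7); substituting into the one remaining equation that mentions L gives: V = h(2, q(7, 2), 7).
Bind V := h(2, q(7, 2), 7); no other remaining equation mentions V.
Decompose q/2: P = N,  q(h(7, 7, 1), h(1, 1, 1)) = P.
Bind P := N; substituting into the remaining equation gives: q(h(7, 7, 1), h(1, 1, 1)) = N.
Bind N := q(h(7, 7, 1), h(1, 1, 1)). Substituting into the earlier binding gives P := q(h(7, 7, 1), h(1, 1, 1)).
MGU = { B = q(7, 2), Y2 = q(h(7, 7, 1), h(1, 1, 1)), L = h(2, q(7, 2), 7), V = h(2, q(7, 2), 7), P = q(h(7, 7, 1), h(1, 1, 1)), N = q(h(7, 7, 1), h(1, 1, 1)) }, so L = h(2, q(7, 2), 7).

h(2, q(7, 2), 7)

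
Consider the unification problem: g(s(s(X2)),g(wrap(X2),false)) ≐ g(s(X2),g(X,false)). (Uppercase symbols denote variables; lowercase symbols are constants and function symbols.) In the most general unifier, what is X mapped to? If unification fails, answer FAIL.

FAIL

Decompose g/2: s(s(X2)) ≐ s(X2),  g(wrap(X2),false) ≐ g(X,false).
Decompose s/1: s(X2) ≐ X2.
Occurs check fails: X2 occurs in s(X2); the equation X2 ≐ s(X2) has no finite solution.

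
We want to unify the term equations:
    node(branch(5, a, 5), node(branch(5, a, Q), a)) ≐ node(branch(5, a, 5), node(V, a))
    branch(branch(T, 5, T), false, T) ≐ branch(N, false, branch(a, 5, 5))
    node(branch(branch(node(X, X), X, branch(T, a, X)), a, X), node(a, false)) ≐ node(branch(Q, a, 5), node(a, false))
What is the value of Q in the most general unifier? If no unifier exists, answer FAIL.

branch(node(5, 5), 5, branch(branch(a, 5, 5), a, 5))

Decompose node/2: branch(5, a, 5) ≐ branch(5, a, 5),  node(branch(5, a, Q), a) ≐ node(V, a).
Delete trivial equation branch(5, a, 5) ≐ branch(5, a, 5).
Decompose node/2: branch(5, a, Q) ≐ V,  a ≐ a.
Bind V := branch(5, a, Q); no other remaining equation mentions V.
Delete trivial equation a ≐ a.
Decompose branch/3: branch(T, 5, T) ≐ N,  false ≐ false,  T ≐ branch(a, 5, 5).
Bind N := branch(T, 5, T); no other remaining equation mentions N.
Delete trivial equation false ≐ false.
Bind T := branch(a, 5, 5); substituting into the remaining equation gives: node(branch(branch(node(X, X), X, branch(branch(a, 5, 5), a, X)), a, X), node(a, false)) ≐ node(branch(Q, a, 5), node(a, false)). Substituting into the earlier binding gives N := branch(branch(a, 5, 5), 5, branch(a, 5, 5)).
Decompose node/2: branch(branch(node(X, X), X, branch(branch(a, 5, 5), a, X)), a, X) ≐ branch(Q, a, 5),  node(a, false) ≐ node(a, false).
Decompose branch/3: branch(node(X, X), X, branch(branch(a, 5, 5), a, X)) ≐ Q,  a ≐ a,  X ≐ 5.
Bind Q := branch(node(X, X), X, branch(branch(a, 5, 5), a, X)); no other remaining equation mentions Q. Substituting into the earlier binding gives V := branch(5, a, branch(node(X, X), X, branch(branch(a, 5, 5), a, X))).
Delete trivial equation a ≐ a.
Bind X := 5; no other remaining equation mentions X. Substituting into the earlier bindings gives V := branch(5, a, branch(node(5, 5), 5, branch(branch(a, 5, 5), a, 5))), Q := branch(node(5, 5), 5, branch(branch(a, 5, 5), a, 5)).
Delete trivial equation node(a, false) ≐ node(a, false).
MGU = { V -> branch(5, a, branch(node(5, 5), 5, branch(branch(a, 5, 5), a, 5))), N -> branch(branch(a, 5, 5), 5, branch(a, 5, 5)), T -> branch(a, 5, 5), Q -> branch(node(5, 5), 5, branch(branch(a, 5, 5), a, 5)), X -> 5 }, so Q -> branch(node(5, 5), 5, branch(branch(a, 5, 5), a, 5)).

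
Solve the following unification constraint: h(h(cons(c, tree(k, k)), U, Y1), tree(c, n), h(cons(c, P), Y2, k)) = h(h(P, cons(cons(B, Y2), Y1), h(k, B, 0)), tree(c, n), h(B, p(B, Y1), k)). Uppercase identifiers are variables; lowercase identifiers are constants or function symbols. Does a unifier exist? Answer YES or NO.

YES

Decompose h/3: h(cons(c, tree(k, k)), U, Y1) = h(P, cons(cons(B, Y2), Y1), h(k, B, 0)),  tree(c, n) = tree(c, n),  h(cons(c, P), Y2, k) = h(B, p(B, Y1), k).
Decompose h/3: cons(c, tree(k, k)) = P,  U = cons(cons(B, Y2), Y1),  Y1 = h(k, B, 0).
Bind P := cons(c, tree(k, k)); substituting into the one remaining equation that mentions P gives: h(cons(c, cons(c, tree(k, k))), Y2, k) = h(B, p(B, Y1), k).
Bind U := cons(cons(B, Y2), Y1); no other remaining equation mentions U.
Bind Y1 := h(k, B, 0); substituting into the one remaining equation that mentions Y1 gives: h(cons(c, cons(c, tree(k, k))), Y2, k) = h(B, p(B, h(k, B, 0)), k). Substituting into the earlier binding gives U := cons(cons(B, Y2), h(k, B, 0)).
Delete trivial equation tree(c, n) = tree(c, n).
Decompose h/3: cons(c, cons(c, tree(k, k))) = B,  Y2 = p(B, h(k, B, 0)),  k = k.
Bind B := cons(c, cons(c, tree(k, k))); substituting into the one remaining equation that mentions B gives: Y2 = p(cons(c, cons(c, tree(k, k))), h(k, cons(c, cons(c, tree(k, k))), 0)). Substituting into the earlier bindings gives U := cons(cons(cons(c, cons(c, tree(k, k))), Y2), h(k, cons(c, cons(c, tree(k, k))), 0)), Y1 := h(k, cons(c, cons(c, tree(k, k))), 0).
Bind Y2 := p(cons(c, cons(c, tree(k, k))), h(k, cons(c, cons(c, tree(k, k))), 0)); no other remaining equation mentions Y2. Substituting into the earlier binding gives U := cons(cons(cons(c, cons(c, tree(k, k))), p(cons(c, cons(c, tree(k, k))), h(k, cons(c, cons(c, tree(k, k))), 0))), h(k, cons(c, cons(c, tree(k, k))), 0)).
Delete trivial equation k = k.
No equations remain and no clash or occurs-check failure arose, so a unifier exists.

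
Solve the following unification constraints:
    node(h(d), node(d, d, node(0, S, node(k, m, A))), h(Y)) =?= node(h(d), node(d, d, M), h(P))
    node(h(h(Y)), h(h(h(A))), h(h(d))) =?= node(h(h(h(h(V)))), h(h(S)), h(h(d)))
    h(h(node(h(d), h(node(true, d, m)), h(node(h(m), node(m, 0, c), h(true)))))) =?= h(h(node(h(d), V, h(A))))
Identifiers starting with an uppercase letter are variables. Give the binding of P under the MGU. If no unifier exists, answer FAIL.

Decompose node/3: h(d) =?= h(d),  node(d, d, node(0, S, node(k, m, A))) =?= node(d, d, M),  h(Y) =?= h(P).
Delete trivial equation h(d) =?= h(d).
Decompose node/3: d =?= d,  d =?= d,  node(0, S, node(k, m, A)) =?= M.
Delete trivial equation d =?= d.
Delete trivial equation d =?= d.
Bind M := node(0, S, node(k, m, A)); no other remaining equation mentions M.
Decompose h/1: Y =?= P.
Bind Y := P; substituting into the one remaining equation that mentions Y gives: node(h(h(P)), h(h(h(A))), h(h(d))) =?= node(h(h(h(h(V)))), h(h(S)), h(h(d))).
Decompose node/3: h(h(P)) =?= h(h(h(h(V)))),  h(h(h(A))) =?= h(h(S)),  h(h(d)) =?= h(h(d)).
Decompose h/1: h(P) =?= h(h(h(V))).
Decompose h/1: P =?= h(h(V)).
Bind P := h(h(V)); no other remaining equation mentions P. Substituting into the earlier binding gives Y := h(h(V)).
Decompose h/1: h(h(A)) =?= h(S).
Decompose h/1: h(A) =?= S.
Bind S := h(A); no other remaining equation mentions S. Substituting into the earlier binding gives M := node(0, h(A), node(k, m, A)).
Delete trivial equation h(h(d)) =?= h(h(d)).
Decompose h/1: h(node(h(d), h(node(true, d, m)), h(node(h(m), node(m, 0, c), h(true))))) =?= h(node(h(d), V, h(A))).
Decompose h/1: node(h(d), h(node(true, d, m)), h(node(h(m), node(m, 0, c), h(true)))) =?= node(h(d), V, h(A)).
Decompose node/3: h(d) =?= h(d),  h(node(true, d, m)) =?= V,  h(node(h(m), node(m, 0, c), h(true))) =?= h(A).
Delete trivial equation h(d) =?= h(d).
Bind V := h(node(true, d, m)); no other remaining equation mentions V. Substituting into the earlier bindings gives Y := h(h(h(node(true, d, m)))), P := h(h(h(node(true, d, m)))).
Decompose h/1: node(h(m), node(m, 0, c), h(true)) =?= A.
Bind A := node(h(m), node(m, 0, c), h(true)). Substituting into the earlier bindings gives M := node(0, h(node(h(m), node(m, 0, c), h(true))), node(k, m, node(h(m), node(m, 0, c), h(true)))), S := h(node(h(m), node(m, 0, c), h(true))).
MGU = { M := node(0, h(node(h(m), node(m, 0, c), h(true))), node(k, m, node(h(m), node(m, 0, c), h(true)))), Y := h(h(h(node(true, d, m)))), P := h(h(h(node(true, d, m)))), S := h(node(h(m), node(m, 0, c), h(true))), V := h(node(true, d, m)), A := node(h(m), node(m, 0, c), h(true)) }, so P := h(h(h(node(true, d, m)))).

h(h(h(node(true, d, m))))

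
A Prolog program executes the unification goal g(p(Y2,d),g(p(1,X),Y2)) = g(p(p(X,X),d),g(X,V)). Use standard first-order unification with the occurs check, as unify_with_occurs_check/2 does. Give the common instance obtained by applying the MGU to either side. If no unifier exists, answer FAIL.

FAIL

Decompose g/2: p(Y2,d) = p(p(X,X),d),  g(p(1,X),Y2) = g(X,V).
Decompose p/2: Y2 = p(X,X),  d = d.
Bind Y2 := p(X,X); substituting into the one remaining equation that mentions Y2 gives: g(p(1,X),p(X,X)) = g(X,V).
Delete trivial equation d = d.
Decompose g/2: p(1,X) = X,  p(X,X) = V.
Occurs check fails: X occurs in p(1,X); the equation X = p(1,X) has no finite solution.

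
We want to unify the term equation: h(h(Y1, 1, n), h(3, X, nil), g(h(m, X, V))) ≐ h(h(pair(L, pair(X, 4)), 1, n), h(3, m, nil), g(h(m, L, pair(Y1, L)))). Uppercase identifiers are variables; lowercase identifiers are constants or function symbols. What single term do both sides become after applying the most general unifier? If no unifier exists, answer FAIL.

h(h(pair(m, pair(m, 4)), 1, n), h(3, m, nil), g(h(m, m, pair(pair(m, pair(m, 4)), m))))

Decompose h/3: h(Y1, 1, n) ≐ h(pair(L, pair(X, 4)), 1, n),  h(3, X, nil) ≐ h(3, m, nil),  g(h(m, X, V)) ≐ g(h(m, L, pair(Y1, L))).
Decompose h/3: Y1 ≐ pair(L, pair(X, 4)),  1 ≐ 1,  n ≐ n.
Bind Y1 := pair(L, pair(X, 4)); substituting into the one remaining equation that mentions Y1 gives: g(h(m, X, V)) ≐ g(h(m, L, pair(pair(L, pair(X, 4)), L))).
Delete trivial equation 1 ≐ 1.
Delete trivial equation n ≐ n.
Decompose h/3: 3 ≐ 3,  X ≐ m,  nil ≐ nil.
Delete trivial equation 3 ≐ 3.
Bind X := m; substituting into the one remaining equation that mentions X gives: g(h(m, m, V)) ≐ g(h(m, L, pair(pair(L, pair(m, 4)), L))). Substituting into the earlier binding gives Y1 := pair(L, pair(m, 4)).
Delete trivial equation nil ≐ nil.
Decompose g/1: h(m, m, V) ≐ h(m, L, pair(pair(L, pair(m, 4)), L)).
Decompose h/3: m ≐ m,  m ≐ L,  V ≐ pair(pair(L, pair(m, 4)), L).
Delete trivial equation m ≐ m.
Bind L := m; substituting into the remaining equation gives: V ≐ pair(pair(m, pair(m, 4)), m). Substituting into the earlier binding gives Y1 := pair(m, pair(m, 4)).
Bind V := pair(pair(m, pair(m, 4)), m).
Applying the MGU to either side gives h(h(pair(m, pair(m, 4)), 1, n), h(3, m, nil), g(h(m, m, pair(pair(m, pair(m, 4)), m)))).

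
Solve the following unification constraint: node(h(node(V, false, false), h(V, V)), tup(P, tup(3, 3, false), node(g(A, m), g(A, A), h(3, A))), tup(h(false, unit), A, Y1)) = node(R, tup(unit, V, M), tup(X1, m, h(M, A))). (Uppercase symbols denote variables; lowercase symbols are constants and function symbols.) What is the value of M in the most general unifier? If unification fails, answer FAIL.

Decompose node/3: h(node(V, false, false), h(V, V)) = R,  tup(P, tup(3, 3, false), node(g(A, m), g(A, A), h(3, A))) = tup(unit, V, M),  tup(h(false, unit), A, Y1) = tup(X1, m, h(M, A)).
Bind R := h(node(V, false, false), h(V, V)); no other remaining equation mentions R.
Decompose tup/3: P = unit,  tup(3, 3, false) = V,  node(g(A, m), g(A, A), h(3, A)) = M.
Bind P := unit; no other remaining equation mentions P.
Bind V := tup(3, 3, false); no other remaining equation mentions V. Substituting into the earlier binding gives R := h(node(tup(3, 3, false), false, false), h(tup(3, 3, false), tup(3, 3, false))).
Bind M := node(g(A, m), g(A, A), h(3, A)); substituting into the remaining equation gives: tup(h(false, unit), A, Y1) = tup(X1, m, h(node(g(A, m), g(A, A), h(3, A)), A)).
Decompose tup/3: h(false, unit) = X1,  A = m,  Y1 = h(node(g(A, m), g(A, A), h(3, A)), A).
Bind X1 := h(false, unit); no other remaining equation mentions X1.
Bind A := m; substituting into the remaining equation gives: Y1 = h(node(g(m, m), g(m, m), h(3, m)), m). Substituting into the earlier binding gives M := node(g(m, m), g(m, m), h(3, m)).
Bind Y1 := h(node(g(m, m), g(m, m), h(3, m)), m).
MGU = { R := h(node(tup(3, 3, false), false, false), h(tup(3, 3, false), tup(3, 3, false))), P := unit, V := tup(3, 3, false), M := node(g(m, m), g(m, m), h(3, m)), X1 := h(false, unit), A := m, Y1 := h(node(g(m, m), g(m, m), h(3, m)), m) }, so M := node(g(m, m), g(m, m), h(3, m)).

node(g(m, m), g(m, m), h(3, m))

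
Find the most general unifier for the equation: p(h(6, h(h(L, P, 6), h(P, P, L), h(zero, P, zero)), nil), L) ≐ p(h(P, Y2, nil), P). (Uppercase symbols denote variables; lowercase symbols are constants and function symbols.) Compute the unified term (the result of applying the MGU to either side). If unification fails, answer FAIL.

Decompose p/2: h(6, h(h(L, P, 6), h(P, P, L), h(zero, P, zero)), nil) ≐ h(P, Y2, nil),  L ≐ P.
Decompose h/3: 6 ≐ P,  h(h(L, P, 6), h(P, P, L), h(zero, P, zero)) ≐ Y2,  nil ≐ nil.
Bind P := 6; substituting into the 2 remaining equations that mention P gives: h(h(L, 6, 6), h(6, 6, L), h(zero, 6, zero)) ≐ Y2,  L ≐ 6.
Bind Y2 := h(h(L, 6, 6), h(6, 6, L), h(zero, 6, zero)); no other remaining equation mentions Y2.
Delete trivial equation nil ≐ nil.
Bind L := 6. Substituting into the earlier binding gives Y2 := h(h(6, 6, 6), h(6, 6, 6), h(zero, 6, zero)).
Applying the MGU to either side gives p(h(6, h(h(6, 6, 6), h(6, 6, 6), h(zero, 6, zero)), nil), 6).

p(h(6, h(h(6, 6, 6), h(6, 6, 6), h(zero, 6, zero)), nil), 6)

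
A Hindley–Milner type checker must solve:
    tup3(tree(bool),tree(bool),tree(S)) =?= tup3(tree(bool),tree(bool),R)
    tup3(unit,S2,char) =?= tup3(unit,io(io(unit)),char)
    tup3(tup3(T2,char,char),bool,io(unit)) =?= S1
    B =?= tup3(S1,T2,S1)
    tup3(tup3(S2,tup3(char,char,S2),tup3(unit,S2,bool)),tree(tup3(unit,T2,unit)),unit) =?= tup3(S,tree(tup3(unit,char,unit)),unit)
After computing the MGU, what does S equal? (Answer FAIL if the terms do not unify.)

tup3(io(io(unit)),tup3(char,char,io(io(unit))),tup3(unit,io(io(unit)),bool))

Decompose tup3/3: tree(bool) =?= tree(bool),  tree(bool) =?= tree(bool),  tree(S) =?= R.
Delete trivial equation tree(bool) =?= tree(bool).
Delete trivial equation tree(bool) =?= tree(bool).
Bind R := tree(S); no other remaining equation mentions R.
Decompose tup3/3: unit =?= unit,  S2 =?= io(io(unit)),  char =?= char.
Delete trivial equation unit =?= unit.
Bind S2 := io(io(unit)); substituting into the one remaining equation that mentions S2 gives: tup3(tup3(io(io(unit)),tup3(char,char,io(io(unit))),tup3(unit,io(io(unit)),bool)),tree(tup3(unit,T2,unit)),unit) =?= tup3(S,tree(tup3(unit,char,unit)),unit).
Delete trivial equation char =?= char.
Bind S1 := tup3(tup3(T2,char,char),bool,io(unit)); substituting into the one remaining equation that mentions S1 gives: B =?= tup3(tup3(tup3(T2,char,char),bool,io(unit)),T2,tup3(tup3(T2,char,char),bool,io(unit))).
Bind B := tup3(tup3(tup3(T2,char,char),bool,io(unit)),T2,tup3(tup3(T2,char,char),bool,io(unit))); no other remaining equation mentions B.
Decompose tup3/3: tup3(io(io(unit)),tup3(char,char,io(io(unit))),tup3(unit,io(io(unit)),bool)) =?= S,  tree(tup3(unit,T2,unit)) =?= tree(tup3(unit,char,unit)),  unit =?= unit.
Bind S := tup3(io(io(unit)),tup3(char,char,io(io(unit))),tup3(unit,io(io(unit)),bool)); no other remaining equation mentions S. Substituting into the earlier binding gives R := tree(tup3(io(io(unit)),tup3(char,char,io(io(unit))),tup3(unit,io(io(unit)),bool))).
Decompose tree/1: tup3(unit,T2,unit) =?= tup3(unit,char,unit).
Decompose tup3/3: unit =?= unit,  T2 =?= char,  unit =?= unit.
Delete trivial equation unit =?= unit.
Bind T2 := char; no other remaining equation mentions T2. Substituting into the earlier bindings gives S1 := tup3(tup3(char,char,char),bool,io(unit)), B := tup3(tup3(tup3(char,char,char),bool,io(unit)),char,tup3(tup3(char,char,char),bool,io(unit))).
Delete trivial equation unit =?= unit.
Delete trivial equation unit =?= unit.
MGU = { R -> tree(tup3(io(io(unit)),tup3(char,char,io(io(unit))),tup3(unit,io(io(unit)),bool))), S2 -> io(io(unit)), S1 -> tup3(tup3(char,char,char),bool,io(unit)), B -> tup3(tup3(tup3(char,char,char),bool,io(unit)),char,tup3(tup3(char,char,char),bool,io(unit))), S -> tup3(io(io(unit)),tup3(char,char,io(io(unit))),tup3(unit,io(io(unit)),bool)), T2 -> char }, so S -> tup3(io(io(unit)),tup3(char,char,io(io(unit))),tup3(unit,io(io(unit)),bool)).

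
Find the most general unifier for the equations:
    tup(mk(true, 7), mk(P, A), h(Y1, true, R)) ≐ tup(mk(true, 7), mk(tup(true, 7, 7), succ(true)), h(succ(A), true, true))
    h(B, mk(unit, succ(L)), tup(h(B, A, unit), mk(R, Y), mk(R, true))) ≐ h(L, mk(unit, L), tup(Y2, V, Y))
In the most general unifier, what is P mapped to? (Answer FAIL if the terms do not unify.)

FAIL

Decompose tup/3: mk(true, 7) ≐ mk(true, 7),  mk(P, A) ≐ mk(tup(true, 7, 7), succ(true)),  h(Y1, true, R) ≐ h(succ(A), true, true).
Delete trivial equation mk(true, 7) ≐ mk(true, 7).
Decompose mk/2: P ≐ tup(true, 7, 7),  A ≐ succ(true).
Bind P := tup(true, 7, 7); no other remaining equation mentions P.
Bind A := succ(true); substituting into the remaining equations gives: h(Y1, true, R) ≐ h(succ(succ(true)), true, true),  h(B, mk(unit, succ(L)), tup(h(B, succ(true), unit), mk(R, Y), mk(R, true))) ≐ h(L, mk(unit, L), tup(Y2, V, Y)).
Decompose h/3: Y1 ≐ succ(succ(true)),  true ≐ true,  R ≐ true.
Bind Y1 := succ(succ(true)); no other remaining equation mentions Y1.
Delete trivial equation true ≐ true.
Bind R := true; substituting into the remaining equation gives: h(B, mk(unit, succ(L)), tup(h(B, succ(true), unit), mk(true, Y), mk(true, true))) ≐ h(L, mk(unit, L), tup(Y2, V, Y)).
Decompose h/3: B ≐ L,  mk(unit, succ(L)) ≐ mk(unit, L),  tup(h(B, succ(true), unit), mk(true, Y), mk(true, true)) ≐ tup(Y2, V, Y).
Bind B := L; substituting into the one remaining equation that mentions B gives: tup(h(L, succ(true), unit), mk(true, Y), mk(true, true)) ≐ tup(Y2, V, Y).
Decompose mk/2: unit ≐ unit,  succ(L) ≐ L.
Delete trivial equation unit ≐ unit.
Occurs check fails: L occurs in succ(L); the equation L ≐ succ(L) has no finite solution.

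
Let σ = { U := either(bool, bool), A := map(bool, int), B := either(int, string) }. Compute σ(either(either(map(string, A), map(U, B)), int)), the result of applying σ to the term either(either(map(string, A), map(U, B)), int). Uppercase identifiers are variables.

Replace each occurrence of U with either(bool, bool).
Replace each occurrence of A with map(bool, int).
Replace each occurrence of B with either(int, string).
Result: either(either(map(string, map(bool, int)), map(either(bool, bool), either(int, string))), int).

either(either(map(string, map(bool, int)), map(either(bool, bool), either(int, string))), int)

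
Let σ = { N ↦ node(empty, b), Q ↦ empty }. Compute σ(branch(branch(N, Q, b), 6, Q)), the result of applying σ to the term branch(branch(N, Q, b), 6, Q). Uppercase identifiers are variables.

branch(branch(node(empty, b), empty, b), 6, empty)

Replace each occurrence of N with node(empty, b).
Replace each occurrence of Q with empty.
Result: branch(branch(node(empty, b), empty, b), 6, empty).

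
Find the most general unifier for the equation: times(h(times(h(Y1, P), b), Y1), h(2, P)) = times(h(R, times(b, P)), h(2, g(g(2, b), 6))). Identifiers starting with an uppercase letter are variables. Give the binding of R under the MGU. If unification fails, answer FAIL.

Decompose times/2: h(times(h(Y1, P), b), Y1) = h(R, times(b, P)),  h(2, P) = h(2, g(g(2, b), 6)).
Decompose h/2: times(h(Y1, P), b) = R,  Y1 = times(b, P).
Bind R := times(h(Y1, P), b); no other remaining equation mentions R.
Bind Y1 := times(b, P); no other remaining equation mentions Y1. Substituting into the earlier binding gives R := times(h(times(b, P), P), b).
Decompose h/2: 2 = 2,  P = g(g(2, b), 6).
Delete trivial equation 2 = 2.
Bind P := g(g(2, b), 6). Substituting into the earlier bindings gives R := times(h(times(b, g(g(2, b), 6)), g(g(2, b), 6)), b), Y1 := times(b, g(g(2, b), 6)).
MGU = { R := times(h(times(b, g(g(2, b), 6)), g(g(2, b), 6)), b), Y1 := times(b, g(g(2, b), 6)), P := g(g(2, b), 6) }, so R := times(h(times(b, g(g(2, b), 6)), g(g(2, b), 6)), b).

times(h(times(b, g(g(2, b), 6)), g(g(2, b), 6)), b)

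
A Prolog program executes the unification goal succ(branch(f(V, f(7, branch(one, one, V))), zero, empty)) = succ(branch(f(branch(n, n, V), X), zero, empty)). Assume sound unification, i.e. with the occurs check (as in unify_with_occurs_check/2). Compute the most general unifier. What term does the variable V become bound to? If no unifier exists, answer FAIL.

Decompose succ/1: branch(f(V, f(7, branch(one, one, V))), zero, empty) = branch(f(branch(n, n, V), X), zero, empty).
Decompose branch/3: f(V, f(7, branch(one, one, V))) = f(branch(n, n, V), X),  zero = zero,  empty = empty.
Decompose f/2: V = branch(n, n, V),  f(7, branch(one, one, V)) = X.
Occurs check fails: V occurs in branch(n, n, V); the equation V = branch(n, n, V) has no finite solution.

FAIL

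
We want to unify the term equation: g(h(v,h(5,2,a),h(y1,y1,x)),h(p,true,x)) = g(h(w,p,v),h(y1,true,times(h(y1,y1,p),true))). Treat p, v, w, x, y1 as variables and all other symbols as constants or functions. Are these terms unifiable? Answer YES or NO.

Decompose g/2: h(v,h(5,2,a),h(y1,y1,x)) = h(w,p,v),  h(p,true,x) = h(y1,true,times(h(y1,y1,p),true)).
Decompose h/3: v = w,  h(5,2,a) = p,  h(y1,y1,x) = v.
Bind v := w; substituting into the one remaining equation that mentions v gives: h(y1,y1,x) = w.
Bind p := h(5,2,a); substituting into the one remaining equation that mentions p gives: h(h(5,2,a),true,x) = h(y1,true,times(h(y1,y1,h(5,2,a)),true)).
Bind w := h(y1,y1,x); no other remaining equation mentions w. Substituting into the earlier binding gives v := h(y1,y1,x).
Decompose h/3: h(5,2,a) = y1,  true = true,  x = times(h(y1,y1,h(5,2,a)),true).
Bind y1 := h(5,2,a); substituting into the one remaining equation that mentions y1 gives: x = times(h(h(5,2,a),h(5,2,a),h(5,2,a)),true). Substituting into the earlier bindings gives v := h(h(5,2,a),h(5,2,a),x), w := h(h(5,2,a),h(5,2,a),x).
Delete trivial equation true = true.
Bind x := times(h(h(5,2,a),h(5,2,a),h(5,2,a)),true). Substituting into the earlier bindings gives v := h(h(5,2,a),h(5,2,a),times(h(h(5,2,a),h(5,2,a),h(5,2,a)),true)), w := h(h(5,2,a),h(5,2,a),times(h(h(5,2,a),h(5,2,a),h(5,2,a)),true)).
No equations remain and no clash or occurs-check failure arose, so a unifier exists.

YES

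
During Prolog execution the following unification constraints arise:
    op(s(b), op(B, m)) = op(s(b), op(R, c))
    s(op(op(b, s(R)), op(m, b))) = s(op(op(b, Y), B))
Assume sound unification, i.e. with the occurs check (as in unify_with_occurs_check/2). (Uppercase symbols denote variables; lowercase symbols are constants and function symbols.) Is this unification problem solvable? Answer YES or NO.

NO

Decompose op/2: s(b) = s(b),  op(B, m) = op(R, c).
Delete trivial equation s(b) = s(b).
Decompose op/2: B = R,  m = c.
Bind B := R; substituting into the one remaining equation that mentions B gives: s(op(op(b, s(R)), op(m, b))) = s(op(op(b, Y), R)).
Clash: constants m and c differ; no unifier exists.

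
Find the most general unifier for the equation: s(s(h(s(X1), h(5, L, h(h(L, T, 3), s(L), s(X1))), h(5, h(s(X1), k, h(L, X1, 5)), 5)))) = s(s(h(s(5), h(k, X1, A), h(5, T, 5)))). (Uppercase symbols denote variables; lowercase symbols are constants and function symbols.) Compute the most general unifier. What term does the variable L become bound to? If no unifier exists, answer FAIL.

FAIL

Decompose s/1: s(h(s(X1), h(5, L, h(h(L, T, 3), s(L), s(X1))), h(5, h(s(X1), k, h(L, X1, 5)), 5))) = s(h(s(5), h(k, X1, A), h(5, T, 5))).
Decompose s/1: h(s(X1), h(5, L, h(h(L, T, 3), s(L), s(X1))), h(5, h(s(X1), k, h(L, X1, 5)), 5)) = h(s(5), h(k, X1, A), h(5, T, 5)).
Decompose h/3: s(X1) = s(5),  h(5, L, h(h(L, T, 3), s(L), s(X1))) = h(k, X1, A),  h(5, h(s(X1), k, h(L, X1, 5)), 5) = h(5, T, 5).
Decompose s/1: X1 = 5.
Bind X1 := 5; substituting into the remaining equations gives: h(5, L, h(h(L, T, 3), s(L), s(5))) = h(k, 5, A),  h(5, h(s(5), k, h(L, 5, 5)), 5) = h(5, T, 5).
Decompose h/3: 5 = k,  L = 5,  h(h(L, T, 3), s(L), s(5)) = A.
Clash: constants 5 and k differ; no unifier exists.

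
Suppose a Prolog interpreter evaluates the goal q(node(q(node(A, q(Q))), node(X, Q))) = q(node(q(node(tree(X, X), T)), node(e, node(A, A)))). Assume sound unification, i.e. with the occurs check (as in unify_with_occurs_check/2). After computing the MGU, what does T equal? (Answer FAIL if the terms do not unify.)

Decompose q/1: node(q(node(A, q(Q))), node(X, Q)) = node(q(node(tree(X, X), T)), node(e, node(A, A))).
Decompose node/2: q(node(A, q(Q))) = q(node(tree(X, X), T)),  node(X, Q) = node(e, node(A, A)).
Decompose q/1: node(A, q(Q)) = node(tree(X, X), T).
Decompose node/2: A = tree(X, X),  q(Q) = T.
Bind A := tree(X, X); substituting into the one remaining equation that mentions A gives: node(X, Q) = node(e, node(tree(X, X), tree(X, X))).
Bind T := q(Q); no other remaining equation mentions T.
Decompose node/2: X = e,  Q = node(tree(X, X), tree(X, X)).
Bind X := e; substituting into the remaining equation gives: Q = node(tree(e, e), tree(e, e)). Substituting into the earlier binding gives A := tree(e, e).
Bind Q := node(tree(e, e), tree(e, e)). Substituting into the earlier binding gives T := q(node(tree(e, e), tree(e, e))).
MGU = { A ↦ tree(e, e), T ↦ q(node(tree(e, e), tree(e, e))), X ↦ e, Q ↦ node(tree(e, e), tree(e, e)) }, so T ↦ q(node(tree(e, e), tree(e, e))).

q(node(tree(e, e), tree(e, e)))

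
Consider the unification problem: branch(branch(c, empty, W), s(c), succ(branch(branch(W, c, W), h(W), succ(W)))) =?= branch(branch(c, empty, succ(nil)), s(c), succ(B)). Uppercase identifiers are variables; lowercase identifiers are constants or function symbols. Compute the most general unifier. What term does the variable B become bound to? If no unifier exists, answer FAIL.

branch(branch(succ(nil), c, succ(nil)), h(succ(nil)), succ(succ(nil)))

Decompose branch/3: branch(c, empty, W) =?= branch(c, empty, succ(nil)),  s(c) =?= s(c),  succ(branch(branch(W, c, W), h(W), succ(W))) =?= succ(B).
Decompose branch/3: c =?= c,  empty =?= empty,  W =?= succ(nil).
Delete trivial equation c =?= c.
Delete trivial equation empty =?= empty.
Bind W := succ(nil); substituting into the one remaining equation that mentions W gives: succ(branch(branch(succ(nil), c, succ(nil)), h(succ(nil)), succ(succ(nil)))) =?= succ(B).
Delete trivial equation s(c) =?= s(c).
Decompose succ/1: branch(branch(succ(nil), c, succ(nil)), h(succ(nil)), succ(succ(nil))) =?= B.
Bind B := branch(branch(succ(nil), c, succ(nil)), h(succ(nil)), succ(succ(nil))).
MGU = { W ↦ succ(nil), B ↦ branch(branch(succ(nil), c, succ(nil)), h(succ(nil)), succ(succ(nil))) }, so B ↦ branch(branch(succ(nil), c, succ(nil)), h(succ(nil)), succ(succ(nil))).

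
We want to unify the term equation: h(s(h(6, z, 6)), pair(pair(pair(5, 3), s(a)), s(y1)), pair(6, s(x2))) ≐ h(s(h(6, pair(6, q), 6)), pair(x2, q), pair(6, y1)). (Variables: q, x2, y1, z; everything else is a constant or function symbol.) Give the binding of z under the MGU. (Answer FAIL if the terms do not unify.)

pair(6, s(s(pair(pair(5, 3), s(a)))))

Decompose h/3: s(h(6, z, 6)) ≐ s(h(6, pair(6, q), 6)),  pair(pair(pair(5, 3), s(a)), s(y1)) ≐ pair(x2, q),  pair(6, s(x2)) ≐ pair(6, y1).
Decompose s/1: h(6, z, 6) ≐ h(6, pair(6, q), 6).
Decompose h/3: 6 ≐ 6,  z ≐ pair(6, q),  6 ≐ 6.
Delete trivial equation 6 ≐ 6.
Bind z := pair(6, q); no other remaining equation mentions z.
Delete trivial equation 6 ≐ 6.
Decompose pair/2: pair(pair(5, 3), s(a)) ≐ x2,  s(y1) ≐ q.
Bind x2 := pair(pair(5, 3), s(a)); substituting into the one remaining equation that mentions x2 gives: pair(6, s(pair(pair(5, 3), s(a)))) ≐ pair(6, y1).
Bind q := s(y1); no other remaining equation mentions q. Substituting into the earlier binding gives z := pair(6, s(y1)).
Decompose pair/2: 6 ≐ 6,  s(pair(pair(5, 3), s(a))) ≐ y1.
Delete trivial equation 6 ≐ 6.
Bind y1 := s(pair(pair(5, 3), s(a))). Substituting into the earlier bindings gives z := pair(6, s(s(pair(pair(5, 3), s(a))))), q := s(s(pair(pair(5, 3), s(a)))).
MGU = { z -> pair(6, s(s(pair(pair(5, 3), s(a))))), x2 -> pair(pair(5, 3), s(a)), q -> s(s(pair(pair(5, 3), s(a)))), y1 -> s(pair(pair(5, 3), s(a))) }, so z -> pair(6, s(s(pair(pair(5, 3), s(a))))).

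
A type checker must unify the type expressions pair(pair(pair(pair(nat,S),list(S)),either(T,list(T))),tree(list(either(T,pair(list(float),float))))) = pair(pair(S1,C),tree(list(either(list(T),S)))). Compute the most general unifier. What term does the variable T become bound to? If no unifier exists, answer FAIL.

Decompose pair/2: pair(pair(pair(nat,S),list(S)),either(T,list(T))) = pair(S1,C),  tree(list(either(T,pair(list(float),float)))) = tree(list(either(list(T),S))).
Decompose pair/2: pair(pair(nat,S),list(S)) = S1,  either(T,list(T)) = C.
Bind S1 := pair(pair(nat,S),list(S)); no other remaining equation mentions S1.
Bind C := either(T,list(T)); no other remaining equation mentions C.
Decompose tree/1: list(either(T,pair(list(float),float))) = list(either(list(T),S)).
Decompose list/1: either(T,pair(list(float),float)) = either(list(T),S).
Decompose either/2: T = list(T),  pair(list(float),float) = S.
Occurs check fails: T occurs in list(T); the equation T = list(T) has no finite solution.

FAIL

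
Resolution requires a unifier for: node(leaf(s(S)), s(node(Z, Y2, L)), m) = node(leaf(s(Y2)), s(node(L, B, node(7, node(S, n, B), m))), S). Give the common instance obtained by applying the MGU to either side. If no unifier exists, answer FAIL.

Decompose node/3: leaf(s(S)) = leaf(s(Y2)),  s(node(Z, Y2, L)) = s(node(L, B, node(7, node(S, n, B), m))),  m = S.
Decompose leaf/1: s(S) = s(Y2).
Decompose s/1: S = Y2.
Bind S := Y2; substituting into the remaining equations gives: s(node(Z, Y2, L)) = s(node(L, B, node(7, node(Y2, n, B), m))),  m = Y2.
Decompose s/1: node(Z, Y2, L) = node(L, B, node(7, node(Y2, n, B), m)).
Decompose node/3: Z = L,  Y2 = B,  L = node(7, node(Y2, n, B), m).
Bind Z := L; no other remaining equation mentions Z.
Bind Y2 := B; substituting into the remaining equations gives: L = node(7, node(B, n, B), m),  m = B. Substituting into the earlier binding gives S := B.
Bind L := node(7, node(B, n, B), m); no other remaining equation mentions L. Substituting into the earlier binding gives Z := node(7, node(B, n, B), m).
Bind B := m. Substituting into the earlier bindings gives S := m, Z := node(7, node(m, n, m), m), Y2 := m, L := node(7, node(m, n, m), m).
Applying the MGU to either side gives node(leaf(s(m)), s(node(node(7, node(m, n, m), m), m, node(7, node(m, n, m), m))), m).

node(leaf(s(m)), s(node(node(7, node(m, n, m), m), m, node(7, node(m, n, m), m))), m)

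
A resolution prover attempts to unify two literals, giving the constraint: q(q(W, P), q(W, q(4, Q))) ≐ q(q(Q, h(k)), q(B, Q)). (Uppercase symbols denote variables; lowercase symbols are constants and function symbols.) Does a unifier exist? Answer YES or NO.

NO

Decompose q/2: q(W, P) ≐ q(Q, h(k)),  q(W, q(4, Q)) ≐ q(B, Q).
Decompose q/2: W ≐ Q,  P ≐ h(k).
Bind W := Q; substituting into the one remaining equation that mentions W gives: q(Q, q(4, Q)) ≐ q(B, Q).
Bind P := h(k); no other remaining equation mentions P.
Decompose q/2: Q ≐ B,  q(4, Q) ≐ Q.
Bind Q := B; substituting into the remaining equation gives: q(4, B) ≐ B. Substituting into the earlier binding gives W := B.
Occurs check fails: B occurs in q(4, B); the equation B ≐ q(4, B) has no finite solution.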